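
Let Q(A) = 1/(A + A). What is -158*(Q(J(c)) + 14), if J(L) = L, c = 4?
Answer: -8927/4 ≈ -2231.8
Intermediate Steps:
Q(A) = 1/(2*A)
-158*(Q(J(c)) + 14) = -158*((½)/4 + 14) = -158*((½)*(¼) + 14) = -158*(⅛ + 14) = -158*113/8 = -8927/4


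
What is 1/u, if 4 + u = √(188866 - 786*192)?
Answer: 2/18969 + √37954/37938 ≈ 0.0052406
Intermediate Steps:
u = -4 + √37954 (u = -4 + √(188866 - 786*192) = -4 + √(188866 - 150912) = -4 + √37954 ≈ 190.82)
1/u = 1/(-4 + √37954)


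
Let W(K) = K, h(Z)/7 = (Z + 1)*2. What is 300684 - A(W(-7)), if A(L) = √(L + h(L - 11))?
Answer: 300684 - 7*I*√5 ≈ 3.0068e+5 - 15.652*I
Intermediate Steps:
h(Z) = 14 + 14*Z (h(Z) = 7*((Z + 1)*2) = 7*((1 + Z)*2) = 7*(2 + 2*Z) = 14 + 14*Z)
A(L) = √(-140 + 15*L) (A(L) = √(L + (14 + 14*(L - 11))) = √(L + (14 + 14*(-11 + L))) = √(L + (14 + (-154 + 14*L))) = √(L + (-140 + 14*L)) = √(-140 + 15*L))
300684 - A(W(-7)) = 300684 - √(-140 + 15*(-7)) = 300684 - √(-140 - 105) = 300684 - √(-245) = 300684 - 7*I*√5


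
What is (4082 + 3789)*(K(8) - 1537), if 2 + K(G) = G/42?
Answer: -254351365/21 ≈ -1.2112e+7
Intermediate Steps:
K(G) = -2 + G/42
(4082 + 3789)*(K(8) - 1537) = (4082 + 3789)*((-2 + (1/42)*8) - 1537) = 7871*((-2 + 4/21) - 1537) = 7871*(-38/21 - 1537) = 7871*(-32315/21) = -254351365/21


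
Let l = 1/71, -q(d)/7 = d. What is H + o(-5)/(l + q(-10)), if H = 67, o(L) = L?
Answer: 332702/4971 ≈ 66.929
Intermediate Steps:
q(d) = -7*d
l = 1/71 ≈ 0.014085
H + o(-5)/(l + q(-10)) = 67 - 5/(1/71 - 7*(-10)) = 67 - 5/(1/71 + 70) = 67 - 5/4971/71 = 67 - 5*71/4971 = 67 - 355/4971 = 332702/4971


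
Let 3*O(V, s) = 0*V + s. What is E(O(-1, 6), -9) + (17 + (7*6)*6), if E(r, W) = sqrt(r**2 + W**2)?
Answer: 269 + sqrt(85) ≈ 278.22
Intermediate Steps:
O(V, s) = s/3 (O(V, s) = (0*V + s)/3 = (0 + s)/3 = s/3)
E(r, W) = sqrt(W**2 + r**2)
E(O(-1, 6), -9) + (17 + (7*6)*6) = sqrt((-9)**2 + ((1/3)*6)**2) + (17 + (7*6)*6) = sqrt(81 + 2**2) + (17 + 42*6) = sqrt(81 + 4) + (17 + 252) = sqrt(85) + 269 = 269 + sqrt(85)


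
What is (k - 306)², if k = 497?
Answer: 36481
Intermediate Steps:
(k - 306)² = (497 - 306)² = 191² = 36481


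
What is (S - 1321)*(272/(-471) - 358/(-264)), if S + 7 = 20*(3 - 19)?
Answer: -6647620/5181 ≈ -1283.1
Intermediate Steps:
S = -327 (S = -7 + 20*(3 - 19) = -7 + 20*(-16) = -7 - 320 = -327)
(S - 1321)*(272/(-471) - 358/(-264)) = (-327 - 1321)*(272/(-471) - 358/(-264)) = -1648*(272*(-1/471) - 358*(-1/264)) = -1648*(-272/471 + 179/132) = -1648*16135/20724 = -6647620/5181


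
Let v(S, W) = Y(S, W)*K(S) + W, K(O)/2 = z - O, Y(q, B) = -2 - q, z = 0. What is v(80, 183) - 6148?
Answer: 7155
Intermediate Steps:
K(O) = -2*O (K(O) = 2*(0 - O) = 2*(-O) = -2*O)
v(S, W) = W - 2*S*(-2 - S) (v(S, W) = (-2 - S)*(-2*S) + W = -2*S*(-2 - S) + W = W - 2*S*(-2 - S))
v(80, 183) - 6148 = (183 + 2*80*(2 + 80)) - 6148 = (183 + 2*80*82) - 6148 = (183 + 13120) - 6148 = 13303 - 6148 = 7155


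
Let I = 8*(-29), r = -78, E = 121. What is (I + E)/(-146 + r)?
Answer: 111/224 ≈ 0.49554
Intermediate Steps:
I = -232
(I + E)/(-146 + r) = (-232 + 121)/(-146 - 78) = -111/(-224) = -111*(-1/224) = 111/224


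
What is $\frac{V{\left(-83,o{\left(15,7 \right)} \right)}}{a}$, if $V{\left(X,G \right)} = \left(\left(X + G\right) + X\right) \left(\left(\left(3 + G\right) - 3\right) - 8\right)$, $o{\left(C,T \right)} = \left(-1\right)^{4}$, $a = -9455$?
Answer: $- \frac{231}{1891} \approx -0.12216$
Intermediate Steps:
$o{\left(C,T \right)} = 1$
$V{\left(X,G \right)} = \left(-8 + G\right) \left(G + 2 X\right)$ ($V{\left(X,G \right)} = \left(\left(G + X\right) + X\right) \left(G - 8\right) = \left(G + 2 X\right) \left(-8 + G\right) = \left(-8 + G\right) \left(G + 2 X\right)$)
$\frac{V{\left(-83,o{\left(15,7 \right)} \right)}}{a} = \frac{1^{2} - -1328 - 8 + 2 \cdot 1 \left(-83\right)}{-9455} = \left(1 + 1328 - 8 - 166\right) \left(- \frac{1}{9455}\right) = 1155 \left(- \frac{1}{9455}\right) = - \frac{231}{1891}$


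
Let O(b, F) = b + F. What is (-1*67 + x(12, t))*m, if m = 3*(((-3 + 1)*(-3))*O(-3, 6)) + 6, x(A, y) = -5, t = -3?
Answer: -4320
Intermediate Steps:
O(b, F) = F + b
m = 60 (m = 3*(((-3 + 1)*(-3))*(6 - 3)) + 6 = 3*(-2*(-3)*3) + 6 = 3*(6*3) + 6 = 3*18 + 6 = 54 + 6 = 60)
(-1*67 + x(12, t))*m = (-1*67 - 5)*60 = (-67 - 5)*60 = -72*60 = -4320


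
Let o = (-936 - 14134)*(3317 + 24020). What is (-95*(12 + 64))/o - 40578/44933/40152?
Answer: -61514996225/12387550930771324 ≈ -4.9659e-6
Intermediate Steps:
o = -411968590 (o = -15070*27337 = -411968590)
(-95*(12 + 64))/o - 40578/44933/40152 = -95*(12 + 64)/(-411968590) - 40578/44933/40152 = -95*76*(-1/411968590) - 40578*1/44933*(1/40152) = -7220*(-1/411968590) - 40578/44933*1/40152 = 722/41196859 - 6763/300691636 = -61514996225/12387550930771324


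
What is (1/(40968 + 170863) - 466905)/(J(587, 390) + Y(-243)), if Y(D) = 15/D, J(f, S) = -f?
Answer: 4005650598687/5036493856 ≈ 795.33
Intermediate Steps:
(1/(40968 + 170863) - 466905)/(J(587, 390) + Y(-243)) = (1/(40968 + 170863) - 466905)/(-1*587 + 15/(-243)) = (1/211831 - 466905)/(-587 + 15*(-1/243)) = (1/211831 - 466905)/(-587 - 5/81) = -98904953054/(211831*(-47552/81)) = -98904953054/211831*(-81/47552) = 4005650598687/5036493856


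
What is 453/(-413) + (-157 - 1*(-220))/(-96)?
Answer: -23169/13216 ≈ -1.7531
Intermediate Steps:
453/(-413) + (-157 - 1*(-220))/(-96) = 453*(-1/413) + (-157 + 220)*(-1/96) = -453/413 + 63*(-1/96) = -453/413 - 21/32 = -23169/13216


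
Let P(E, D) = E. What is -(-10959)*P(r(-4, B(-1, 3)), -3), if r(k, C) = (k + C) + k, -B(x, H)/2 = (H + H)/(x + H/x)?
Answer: -54795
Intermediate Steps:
B(x, H) = -4*H/(x + H/x) (B(x, H) = -2*(H + H)/(x + H/x) = -2*2*H/(x + H/x) = -4*H/(x + H/x))
r(k, C) = C + 2*k (r(k, C) = (C + k) + k = C + 2*k)
-(-10959)*P(r(-4, B(-1, 3)), -3) = -(-10959)*(-4*3*(-1)/(3 + (-1)**2) + 2*(-4)) = -(-10959)*(-4*3*(-1)/(3 + 1) - 8) = -(-10959)*(-4*3*(-1)/4 - 8) = -(-10959)*(-4*3*(-1)*1/4 - 8) = -(-10959)*(3 - 8) = -(-10959)*(-5) = -843*65 = -54795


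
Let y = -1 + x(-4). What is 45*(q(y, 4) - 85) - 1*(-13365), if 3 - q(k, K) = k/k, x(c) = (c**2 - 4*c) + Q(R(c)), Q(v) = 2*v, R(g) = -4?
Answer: 9630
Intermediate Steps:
x(c) = -8 + c**2 - 4*c (x(c) = (c**2 - 4*c) + 2*(-4) = (c**2 - 4*c) - 8 = -8 + c**2 - 4*c)
y = 23 (y = -1 + (-8 + (-4)**2 - 4*(-4)) = -1 + (-8 + 16 + 16) = -1 + 24 = 23)
q(k, K) = 2 (q(k, K) = 3 - k/k = 3 - 1*1 = 3 - 1 = 2)
45*(q(y, 4) - 85) - 1*(-13365) = 45*(2 - 85) - 1*(-13365) = 45*(-83) + 13365 = -3735 + 13365 = 9630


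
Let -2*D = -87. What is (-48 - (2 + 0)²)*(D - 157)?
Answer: 5902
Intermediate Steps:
D = 87/2 (D = -½*(-87) = 87/2 ≈ 43.500)
(-48 - (2 + 0)²)*(D - 157) = (-48 - (2 + 0)²)*(87/2 - 157) = (-48 - 1*2²)*(-227/2) = (-48 - 1*4)*(-227/2) = (-48 - 4)*(-227/2) = -52*(-227/2) = 5902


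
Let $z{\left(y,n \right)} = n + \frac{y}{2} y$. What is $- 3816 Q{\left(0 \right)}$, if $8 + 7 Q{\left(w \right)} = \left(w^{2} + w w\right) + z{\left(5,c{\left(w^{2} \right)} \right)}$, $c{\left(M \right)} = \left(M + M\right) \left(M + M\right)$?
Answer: $- \frac{17172}{7} \approx -2453.1$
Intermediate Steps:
$c{\left(M \right)} = 4 M^{2}$ ($c{\left(M \right)} = 2 M 2 M = 4 M^{2}$)
$z{\left(y,n \right)} = n + \frac{y^{2}}{2}$ ($z{\left(y,n \right)} = n + y \frac{1}{2} y = n + \frac{y}{2} y = n + \frac{y^{2}}{2}$)
$Q{\left(w \right)} = \frac{9}{14} + \frac{2 w^{2}}{7} + \frac{4 w^{4}}{7}$ ($Q{\left(w \right)} = - \frac{8}{7} + \frac{\left(w^{2} + w w\right) + \left(4 \left(w^{2}\right)^{2} + \frac{5^{2}}{2}\right)}{7} = - \frac{8}{7} + \frac{\left(w^{2} + w^{2}\right) + \left(4 w^{4} + \frac{1}{2} \cdot 25\right)}{7} = - \frac{8}{7} + \frac{2 w^{2} + \left(4 w^{4} + \frac{25}{2}\right)}{7} = - \frac{8}{7} + \frac{2 w^{2} + \left(\frac{25}{2} + 4 w^{4}\right)}{7} = - \frac{8}{7} + \frac{\frac{25}{2} + 2 w^{2} + 4 w^{4}}{7} = - \frac{8}{7} + \left(\frac{25}{14} + \frac{2 w^{2}}{7} + \frac{4 w^{4}}{7}\right) = \frac{9}{14} + \frac{2 w^{2}}{7} + \frac{4 w^{4}}{7}$)
$- 3816 Q{\left(0 \right)} = - 3816 \left(\frac{9}{14} + \frac{2 \cdot 0^{2}}{7} + \frac{4 \cdot 0^{4}}{7}\right) = - 3816 \left(\frac{9}{14} + \frac{2}{7} \cdot 0 + \frac{4}{7} \cdot 0\right) = - 3816 \left(\frac{9}{14} + 0 + 0\right) = \left(-3816\right) \frac{9}{14} = - \frac{17172}{7}$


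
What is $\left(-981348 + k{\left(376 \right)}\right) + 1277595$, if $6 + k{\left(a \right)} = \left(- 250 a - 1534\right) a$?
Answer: $-35624543$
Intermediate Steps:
$k{\left(a \right)} = -6 + a \left(-1534 - 250 a\right)$ ($k{\left(a \right)} = -6 + \left(- 250 a - 1534\right) a = -6 + \left(-1534 - 250 a\right) a = -6 + a \left(-1534 - 250 a\right)$)
$\left(-981348 + k{\left(376 \right)}\right) + 1277595 = \left(-981348 - \left(576790 + 35344000\right)\right) + 1277595 = \left(-981348 - 35920790\right) + 1277595 = -36902138 + 1277595 = -35624543$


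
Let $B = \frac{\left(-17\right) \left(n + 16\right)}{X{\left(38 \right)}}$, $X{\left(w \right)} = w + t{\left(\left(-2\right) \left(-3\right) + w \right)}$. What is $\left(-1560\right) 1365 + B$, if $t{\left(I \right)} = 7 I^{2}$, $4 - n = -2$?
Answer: $- \frac{14469273187}{6795} \approx -2.1294 \cdot 10^{6}$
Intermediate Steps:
$n = 6$ ($n = 4 - -2 = 4 + 2 = 6$)
$X{\left(w \right)} = w + 7 \left(6 + w\right)^{2}$ ($X{\left(w \right)} = w + 7 \left(\left(-2\right) \left(-3\right) + w\right)^{2} = w + 7 \left(6 + w\right)^{2}$)
$B = - \frac{187}{6795}$ ($B = \frac{\left(-17\right) \left(6 + 16\right)}{38 + 7 \left(6 + 38\right)^{2}} = \frac{\left(-17\right) 22}{38 + 7 \cdot 44^{2}} = - \frac{374}{38 + 7 \cdot 1936} = - \frac{374}{38 + 13552} = - \frac{374}{13590} = \left(-374\right) \frac{1}{13590} = - \frac{187}{6795} \approx -0.02752$)
$\left(-1560\right) 1365 + B = \left(-1560\right) 1365 - \frac{187}{6795} = -2129400 - \frac{187}{6795} = - \frac{14469273187}{6795}$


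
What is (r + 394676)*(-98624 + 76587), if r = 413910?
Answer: -17818809682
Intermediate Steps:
(r + 394676)*(-98624 + 76587) = (413910 + 394676)*(-98624 + 76587) = 808586*(-22037) = -17818809682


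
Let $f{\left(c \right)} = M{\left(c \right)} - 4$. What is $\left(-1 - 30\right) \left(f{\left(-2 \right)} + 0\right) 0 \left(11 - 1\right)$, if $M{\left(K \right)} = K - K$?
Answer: $0$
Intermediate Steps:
$M{\left(K \right)} = 0$
$f{\left(c \right)} = -4$ ($f{\left(c \right)} = 0 - 4 = -4$)
$\left(-1 - 30\right) \left(f{\left(-2 \right)} + 0\right) 0 \left(11 - 1\right) = \left(-1 - 30\right) \left(-4 + 0\right) 0 \left(11 - 1\right) = \left(-1 - 30\right) \left(-4\right) 0 \cdot 10 = \left(-31\right) \left(-4\right) 0 \cdot 10 = 124 \cdot 0 \cdot 10 = 0 \cdot 10 = 0$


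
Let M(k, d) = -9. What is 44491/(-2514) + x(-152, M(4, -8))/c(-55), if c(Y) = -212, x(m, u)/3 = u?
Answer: -4682107/266484 ≈ -17.570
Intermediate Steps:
x(m, u) = 3*u
44491/(-2514) + x(-152, M(4, -8))/c(-55) = 44491/(-2514) + (3*(-9))/(-212) = 44491*(-1/2514) - 27*(-1/212) = -44491/2514 + 27/212 = -4682107/266484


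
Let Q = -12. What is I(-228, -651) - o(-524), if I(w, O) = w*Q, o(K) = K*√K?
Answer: 2736 + 1048*I*√131 ≈ 2736.0 + 11995.0*I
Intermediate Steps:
o(K) = K^(3/2)
I(w, O) = -12*w (I(w, O) = w*(-12) = -12*w)
I(-228, -651) - o(-524) = -12*(-228) - (-524)^(3/2) = 2736 - (-1048)*I*√131 = 2736 + 1048*I*√131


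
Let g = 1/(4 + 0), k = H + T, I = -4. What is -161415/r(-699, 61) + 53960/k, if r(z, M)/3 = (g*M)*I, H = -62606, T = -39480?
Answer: 2744722835/3113623 ≈ 881.52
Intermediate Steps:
k = -102086 (k = -62606 - 39480 = -102086)
g = 1/4 ≈ 0.25000
r(z, M) = -3*M (r(z, M) = 3*((M/4)*(-4)) = 3*(-M) = -3*M)
-161415/r(-699, 61) + 53960/k = -161415/((-3*61)) + 53960/(-102086) = -161415/(-183) + 53960*(-1/102086) = -161415*(-1/183) - 26980/51043 = 53805/61 - 26980/51043 = 2744722835/3113623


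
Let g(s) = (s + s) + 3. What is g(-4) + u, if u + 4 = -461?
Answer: -470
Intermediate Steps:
g(s) = 3 + 2*s (g(s) = 2*s + 3 = 3 + 2*s)
u = -465 (u = -4 - 461 = -465)
g(-4) + u = (3 + 2*(-4)) - 465 = (3 - 8) - 465 = -5 - 465 = -470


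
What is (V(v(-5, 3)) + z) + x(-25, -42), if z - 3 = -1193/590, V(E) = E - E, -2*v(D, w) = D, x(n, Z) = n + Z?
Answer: -38953/590 ≈ -66.022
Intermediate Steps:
x(n, Z) = Z + n
v(D, w) = -D/2
V(E) = 0
z = 577/590 (z = 3 - 1193/590 = 577/590 ≈ 0.97797)
(V(v(-5, 3)) + z) + x(-25, -42) = (0 + 577/590) + (-42 - 25) = 577/590 - 67 = -38953/590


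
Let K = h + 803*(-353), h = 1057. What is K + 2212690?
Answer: 1930288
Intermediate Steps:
K = -282402 (K = 1057 + 803*(-353) = 1057 - 283459 = -282402)
K + 2212690 = -282402 + 2212690 = 1930288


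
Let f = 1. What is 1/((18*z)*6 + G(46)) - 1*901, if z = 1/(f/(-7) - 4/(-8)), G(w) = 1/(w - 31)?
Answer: -4087822/4537 ≈ -901.00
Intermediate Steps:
G(w) = 1/(-31 + w)
z = 14/5 (z = 1/(1/(-7) - 4/(-8)) = 1/(1*(-1/7) - 4*(-1/8)) = 1/(-1/7 + 1/2) = 1/(5/14) = 14/5 ≈ 2.8000)
1/((18*z)*6 + G(46)) - 1*901 = 1/((18*(14/5))*6 + 1/(-31 + 46)) - 1*901 = 1/((252/5)*6 + 1/15) - 901 = 1/(1512/5 + 1/15) - 901 = 1/(4537/15) - 901 = 15/4537 - 901 = -4087822/4537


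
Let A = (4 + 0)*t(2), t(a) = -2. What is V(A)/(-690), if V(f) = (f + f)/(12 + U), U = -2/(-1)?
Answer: 4/2415 ≈ 0.0016563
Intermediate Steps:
U = 2 (U = -2*(-1) = 2)
A = -8 (A = (4 + 0)*(-2) = 4*(-2) = -8)
V(f) = f/7 (V(f) = (f + f)/(12 + 2) = (2*f)/14 = (2*f)*(1/14) = f/7)
V(A)/(-690) = ((1/7)*(-8))/(-690) = -8/7*(-1/690) = 4/2415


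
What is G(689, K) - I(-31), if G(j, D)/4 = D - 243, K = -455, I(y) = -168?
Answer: -2624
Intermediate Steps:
G(j, D) = -972 + 4*D (G(j, D) = 4*(D - 243) = 4*(-243 + D) = -972 + 4*D)
G(689, K) - I(-31) = (-972 + 4*(-455)) - 1*(-168) = (-972 - 1820) + 168 = -2792 + 168 = -2624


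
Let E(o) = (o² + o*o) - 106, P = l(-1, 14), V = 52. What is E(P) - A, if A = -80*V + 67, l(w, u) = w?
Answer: 3989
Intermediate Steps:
P = -1
E(o) = -106 + 2*o² (E(o) = (o² + o²) - 106 = 2*o² - 106 = -106 + 2*o²)
A = -4093 (A = -80*52 + 67 = -4160 + 67 = -4093)
E(P) - A = (-106 + 2*(-1)²) - 1*(-4093) = (-106 + 2*1) + 4093 = (-106 + 2) + 4093 = -104 + 4093 = 3989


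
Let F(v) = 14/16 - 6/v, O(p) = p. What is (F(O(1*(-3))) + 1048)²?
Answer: 70677649/64 ≈ 1.1043e+6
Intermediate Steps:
F(v) = 7/8 - 6/v (F(v) = 14*(1/16) - 6/v = 7/8 - 6/v)
(F(O(1*(-3))) + 1048)² = ((7/8 - 6/(1*(-3))) + 1048)² = ((7/8 - 6/(-3)) + 1048)² = ((7/8 - 6*(-⅓)) + 1048)² = ((7/8 + 2) + 1048)² = (23/8 + 1048)² = (8407/8)² = 70677649/64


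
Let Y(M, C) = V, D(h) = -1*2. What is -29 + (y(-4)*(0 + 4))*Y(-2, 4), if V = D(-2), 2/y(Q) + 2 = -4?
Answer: -79/3 ≈ -26.333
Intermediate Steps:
D(h) = -2
y(Q) = -⅓ (y(Q) = 2/(-2 - 4) = 2/(-6) = 2*(-⅙) = -⅓)
V = -2
Y(M, C) = -2
-29 + (y(-4)*(0 + 4))*Y(-2, 4) = -29 - (0 + 4)/3*(-2) = -29 - ⅓*4*(-2) = -29 - 4/3*(-2) = -29 + 8/3 = -79/3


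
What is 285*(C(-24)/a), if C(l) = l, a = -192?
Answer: 285/8 ≈ 35.625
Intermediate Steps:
285*(C(-24)/a) = 285*(-24/(-192)) = 285*(-24*(-1/192)) = 285*(1/8) = 285/8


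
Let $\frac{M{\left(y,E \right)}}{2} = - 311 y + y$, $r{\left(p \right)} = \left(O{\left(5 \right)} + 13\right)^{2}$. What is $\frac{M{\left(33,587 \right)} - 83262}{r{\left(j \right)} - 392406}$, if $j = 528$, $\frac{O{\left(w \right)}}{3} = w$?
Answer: $\frac{51861}{195811} \approx 0.26485$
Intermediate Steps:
$O{\left(w \right)} = 3 w$
$r{\left(p \right)} = 784$ ($r{\left(p \right)} = \left(3 \cdot 5 + 13\right)^{2} = \left(15 + 13\right)^{2} = 28^{2} = 784$)
$M{\left(y,E \right)} = - 620 y$ ($M{\left(y,E \right)} = 2 \left(- 311 y + y\right) = 2 \left(- 310 y\right) = - 620 y$)
$\frac{M{\left(33,587 \right)} - 83262}{r{\left(j \right)} - 392406} = \frac{\left(-620\right) 33 - 83262}{784 - 392406} = \frac{-20460 - 83262}{-391622} = \left(-103722\right) \left(- \frac{1}{391622}\right) = \frac{51861}{195811}$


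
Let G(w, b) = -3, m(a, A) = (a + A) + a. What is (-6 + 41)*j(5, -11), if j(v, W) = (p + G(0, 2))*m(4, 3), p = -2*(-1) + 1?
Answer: 0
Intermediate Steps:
m(a, A) = A + 2*a (m(a, A) = (A + a) + a = A + 2*a)
p = 3 (p = 2 + 1 = 3)
j(v, W) = 0 (j(v, W) = (3 - 3)*(3 + 2*4) = 0*(3 + 8) = 0*11 = 0)
(-6 + 41)*j(5, -11) = (-6 + 41)*0 = 35*0 = 0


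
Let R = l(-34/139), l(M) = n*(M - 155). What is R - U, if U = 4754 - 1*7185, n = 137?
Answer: -2618414/139 ≈ -18838.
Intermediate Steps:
l(M) = -21235 + 137*M (l(M) = 137*(M - 155) = 137*(-155 + M) = -21235 + 137*M)
U = -2431 (U = 4754 - 7185 = -2431)
R = -2956323/139 (R = -21235 + 137*(-34/139) = -21235 - 4658/139 = -2956323/139 ≈ -21269.)
R - U = -2956323/139 - 1*(-2431) = -2956323/139 + 2431 = -2618414/139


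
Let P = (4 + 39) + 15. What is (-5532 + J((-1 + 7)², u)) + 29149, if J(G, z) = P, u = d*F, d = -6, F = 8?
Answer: 23675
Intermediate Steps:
P = 58 (P = 43 + 15 = 58)
u = -48 (u = -6*8 = -48)
J(G, z) = 58
(-5532 + J((-1 + 7)², u)) + 29149 = (-5532 + 58) + 29149 = -5474 + 29149 = 23675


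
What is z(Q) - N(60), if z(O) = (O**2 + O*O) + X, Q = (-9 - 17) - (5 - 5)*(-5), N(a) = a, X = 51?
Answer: 1343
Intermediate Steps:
Q = -26 (Q = -26 - 0*(-5) = -26 - 1*0 = -26 + 0 = -26)
z(O) = 51 + 2*O**2 (z(O) = (O**2 + O*O) + 51 = (O**2 + O**2) + 51 = 2*O**2 + 51 = 51 + 2*O**2)
z(Q) - N(60) = (51 + 2*(-26)**2) - 1*60 = (51 + 2*676) - 60 = (51 + 1352) - 60 = 1403 - 60 = 1343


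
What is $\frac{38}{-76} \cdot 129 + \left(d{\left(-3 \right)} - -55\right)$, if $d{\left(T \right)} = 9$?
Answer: $- \frac{1}{2} \approx -0.5$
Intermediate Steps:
$\frac{38}{-76} \cdot 129 + \left(d{\left(-3 \right)} - -55\right) = \frac{38}{-76} \cdot 129 + \left(9 - -55\right) = 38 \left(- \frac{1}{76}\right) 129 + \left(9 + 55\right) = \left(- \frac{1}{2}\right) 129 + 64 = - \frac{129}{2} + 64 = - \frac{1}{2}$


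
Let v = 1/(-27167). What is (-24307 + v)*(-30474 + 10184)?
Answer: 13398466398300/27167 ≈ 4.9319e+8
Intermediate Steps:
v = -1/27167 ≈ -3.6809e-5
(-24307 + v)*(-30474 + 10184) = (-24307 - 1/27167)*(-30474 + 10184) = -660348270/27167*(-20290) = 13398466398300/27167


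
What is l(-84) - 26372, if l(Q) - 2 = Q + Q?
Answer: -26538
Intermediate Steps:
l(Q) = 2 + 2*Q (l(Q) = 2 + (Q + Q) = 2 + 2*Q)
l(-84) - 26372 = (2 + 2*(-84)) - 26372 = (2 - 168) - 26372 = -166 - 26372 = -26538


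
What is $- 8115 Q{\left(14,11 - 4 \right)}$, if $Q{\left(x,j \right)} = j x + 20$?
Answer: $-957570$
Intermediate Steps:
$Q{\left(x,j \right)} = 20 + j x$
$- 8115 Q{\left(14,11 - 4 \right)} = - 8115 \left(20 + \left(11 - 4\right) 14\right) = - 8115 \left(20 + 7 \cdot 14\right) = - 8115 \left(20 + 98\right) = \left(-8115\right) 118 = -957570$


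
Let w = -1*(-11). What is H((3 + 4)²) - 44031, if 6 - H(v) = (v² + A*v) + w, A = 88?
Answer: -50749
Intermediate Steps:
w = 11
H(v) = -5 - v² - 88*v (H(v) = 6 - ((v² + 88*v) + 11) = 6 - (11 + v² + 88*v) = 6 + (-11 - v² - 88*v) = -5 - v² - 88*v)
H((3 + 4)²) - 44031 = (-5 - ((3 + 4)²)² - 88*(3 + 4)²) - 44031 = (-5 - (7²)² - 88*7²) - 44031 = (-5 - 1*49² - 88*49) - 44031 = (-5 - 1*2401 - 4312) - 44031 = (-5 - 2401 - 4312) - 44031 = -6718 - 44031 = -50749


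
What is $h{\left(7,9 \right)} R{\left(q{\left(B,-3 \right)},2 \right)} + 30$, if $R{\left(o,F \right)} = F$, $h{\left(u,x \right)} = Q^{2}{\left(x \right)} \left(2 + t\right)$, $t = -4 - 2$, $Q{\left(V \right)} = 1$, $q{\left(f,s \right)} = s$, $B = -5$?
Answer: $22$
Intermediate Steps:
$t = -6$ ($t = -4 - 2 = -6$)
$h{\left(u,x \right)} = -4$ ($h{\left(u,x \right)} = 1^{2} \left(2 - 6\right) = 1 \left(-4\right) = -4$)
$h{\left(7,9 \right)} R{\left(q{\left(B,-3 \right)},2 \right)} + 30 = \left(-4\right) 2 + 30 = -8 + 30 = 22$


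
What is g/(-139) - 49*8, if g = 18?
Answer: -54506/139 ≈ -392.13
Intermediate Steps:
g/(-139) - 49*8 = 18/(-139) - 49*8 = 18*(-1/139) - 392 = -18/139 - 392 = -54506/139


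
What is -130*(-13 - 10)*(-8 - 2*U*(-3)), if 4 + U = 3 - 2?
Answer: -77740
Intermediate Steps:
U = -3 (U = -4 + (3 - 2) = -4 + 1 = -3)
-130*(-13 - 10)*(-8 - 2*U*(-3)) = -130*(-13 - 10)*(-8 - 2*(-3)*(-3)) = -(-2990)*(-8 + 6*(-3)) = -(-2990)*(-8 - 18) = -(-2990)*(-26) = -130*598 = -77740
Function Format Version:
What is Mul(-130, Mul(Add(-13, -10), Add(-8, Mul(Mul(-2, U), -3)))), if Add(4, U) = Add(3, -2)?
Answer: -77740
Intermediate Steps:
U = -3 (U = Add(-4, Add(3, -2)) = Add(-4, 1) = -3)
Mul(-130, Mul(Add(-13, -10), Add(-8, Mul(Mul(-2, U), -3)))) = Mul(-130, Mul(Add(-13, -10), Add(-8, Mul(Mul(-2, -3), -3)))) = Mul(-130, Mul(-23, Add(-8, Mul(6, -3)))) = Mul(-130, Mul(-23, Add(-8, -18))) = Mul(-130, Mul(-23, -26)) = Mul(-130, 598) = -77740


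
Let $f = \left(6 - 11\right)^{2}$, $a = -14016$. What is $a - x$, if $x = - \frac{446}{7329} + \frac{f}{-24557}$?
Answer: $- \frac{2522564058401}{179978253} \approx -14016.0$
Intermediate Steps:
$f = 25$ ($f = \left(-5\right)^{2} = 25$)
$x = - \frac{11135647}{179978253}$ ($x = - \frac{446}{7329} + \frac{25}{-24557} = \left(-446\right) \frac{1}{7329} + 25 \left(- \frac{1}{24557}\right) = - \frac{446}{7329} - \frac{25}{24557} = - \frac{11135647}{179978253} \approx -0.061872$)
$a - x = -14016 - - \frac{11135647}{179978253} = -14016 + \frac{11135647}{179978253} = - \frac{2522564058401}{179978253}$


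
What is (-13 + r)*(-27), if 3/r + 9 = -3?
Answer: 1431/4 ≈ 357.75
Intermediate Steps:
r = -1/4 (r = 3/(-9 - 3) = 3/(-12) = 3*(-1/12) = -1/4 ≈ -0.25000)
(-13 + r)*(-27) = (-13 - 1/4)*(-27) = -53/4*(-27) = 1431/4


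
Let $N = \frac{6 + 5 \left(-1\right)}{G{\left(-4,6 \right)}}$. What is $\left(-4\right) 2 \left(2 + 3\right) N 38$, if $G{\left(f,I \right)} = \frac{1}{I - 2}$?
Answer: $-6080$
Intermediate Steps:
$G{\left(f,I \right)} = \frac{1}{-2 + I}$
$N = 4$ ($N = \frac{6 + 5 \left(-1\right)}{\frac{1}{-2 + 6}} = \frac{6 - 5}{\frac{1}{4}} = 1 \frac{1}{\frac{1}{4}} = 1 \cdot 4 = 4$)
$\left(-4\right) 2 \left(2 + 3\right) N 38 = \left(-4\right) 2 \left(2 + 3\right) 4 \cdot 38 = - 8 \cdot 5 \cdot 4 \cdot 38 = \left(-8\right) 20 \cdot 38 = \left(-160\right) 38 = -6080$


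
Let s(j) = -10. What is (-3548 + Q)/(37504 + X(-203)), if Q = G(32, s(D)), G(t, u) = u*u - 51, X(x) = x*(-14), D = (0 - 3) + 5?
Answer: -3499/40346 ≈ -0.086725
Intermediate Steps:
D = 2 (D = -3 + 5 = 2)
X(x) = -14*x
G(t, u) = -51 + u**2 (G(t, u) = u**2 - 51 = -51 + u**2)
Q = 49 (Q = -51 + (-10)**2 = -51 + 100 = 49)
(-3548 + Q)/(37504 + X(-203)) = (-3548 + 49)/(37504 - 14*(-203)) = -3499/(37504 + 2842) = -3499/40346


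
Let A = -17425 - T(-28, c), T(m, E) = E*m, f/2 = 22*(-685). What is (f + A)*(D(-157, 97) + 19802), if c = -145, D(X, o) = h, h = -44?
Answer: -1020006750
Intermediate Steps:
D(X, o) = -44
f = -30140 (f = 2*(22*(-685)) = 2*(-15070) = -30140)
A = -21485 (A = -17425 - (-145)*(-28) = -17425 - 1*4060 = -17425 - 4060 = -21485)
(f + A)*(D(-157, 97) + 19802) = (-30140 - 21485)*(-44 + 19802) = -51625*19758 = -1020006750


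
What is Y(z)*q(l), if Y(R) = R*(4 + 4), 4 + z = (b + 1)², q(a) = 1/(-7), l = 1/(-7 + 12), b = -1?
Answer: 32/7 ≈ 4.5714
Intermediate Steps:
l = ⅕ (l = 1/5 = ⅕ ≈ 0.20000)
q(a) = -⅐
z = -4 (z = -4 + (-1 + 1)² = -4 + 0² = -4 + 0 = -4)
Y(R) = 8*R (Y(R) = R*8 = 8*R)
Y(z)*q(l) = (8*(-4))*(-⅐) = -32*(-⅐) = 32/7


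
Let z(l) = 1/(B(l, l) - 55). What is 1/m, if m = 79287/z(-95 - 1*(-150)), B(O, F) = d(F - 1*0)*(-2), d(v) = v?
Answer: -1/13082355 ≈ -7.6439e-8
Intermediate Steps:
B(O, F) = -2*F (B(O, F) = (F - 1*0)*(-2) = (F + 0)*(-2) = F*(-2) = -2*F)
z(l) = 1/(-55 - 2*l) (z(l) = 1/(-2*l - 55) = 1/(-55 - 2*l))
m = -13082355 (m = 79287/((-1/(55 + 2*(-95 - 1*(-150))))) = 79287/((-1/(55 + 2*(-95 + 150)))) = 79287/((-1/(55 + 2*55))) = 79287/((-1/(55 + 110))) = 79287/((-1/165)) = 79287/((-1*1/165)) = 79287/(-1/165) = 79287*(-165) = -13082355)
1/m = 1/(-13082355) = -1/13082355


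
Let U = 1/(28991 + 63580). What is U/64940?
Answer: 1/6011560740 ≈ 1.6635e-10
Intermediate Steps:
U = 1/92571 ≈ 1.0803e-5
U/64940 = (1/92571)/64940 = (1/92571)*(1/64940) = 1/6011560740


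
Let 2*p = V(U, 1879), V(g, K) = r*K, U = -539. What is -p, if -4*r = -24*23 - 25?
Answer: -1084183/8 ≈ -1.3552e+5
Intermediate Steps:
r = 577/4 (r = -(-24*23 - 25)/4 = -(-552 - 25)/4 = -¼*(-577) = 577/4 ≈ 144.25)
V(g, K) = 577*K/4
p = 1084183/8 (p = ((577/4)*1879)/2 = (½)*(1084183/4) = 1084183/8 ≈ 1.3552e+5)
-p = -1*1084183/8 = -1084183/8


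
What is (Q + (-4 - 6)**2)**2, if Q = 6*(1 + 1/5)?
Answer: 287296/25 ≈ 11492.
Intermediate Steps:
Q = 36/5 (Q = 6*(1 + 1*(1/5)) = 6*(1 + 1/5) = 6*(6/5) = 36/5 ≈ 7.2000)
(Q + (-4 - 6)**2)**2 = (36/5 + (-4 - 6)**2)**2 = (36/5 + (-10)**2)**2 = (36/5 + 100)**2 = (536/5)**2 = 287296/25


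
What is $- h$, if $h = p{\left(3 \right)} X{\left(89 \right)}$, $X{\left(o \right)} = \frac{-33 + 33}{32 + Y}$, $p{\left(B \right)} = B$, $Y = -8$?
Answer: $0$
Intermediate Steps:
$X{\left(o \right)} = 0$ ($X{\left(o \right)} = \frac{-33 + 33}{32 - 8} = \frac{0}{24} = 0 \cdot \frac{1}{24} = 0$)
$h = 0$ ($h = 3 \cdot 0 = 0$)
$- h = \left(-1\right) 0 = 0$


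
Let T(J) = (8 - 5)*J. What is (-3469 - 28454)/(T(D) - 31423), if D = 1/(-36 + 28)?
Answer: 255384/251387 ≈ 1.0159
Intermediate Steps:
D = -1/8 (D = 1/(-8) = -1/8 ≈ -0.12500)
T(J) = 3*J
(-3469 - 28454)/(T(D) - 31423) = (-3469 - 28454)/(3*(-1/8) - 31423) = -31923/(-3/8 - 31423) = -31923/(-251387/8) = -31923*(-8/251387) = 255384/251387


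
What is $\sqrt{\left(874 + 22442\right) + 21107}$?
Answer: $\sqrt{44423} \approx 210.77$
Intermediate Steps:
$\sqrt{\left(874 + 22442\right) + 21107} = \sqrt{23316 + 21107} = \sqrt{44423}$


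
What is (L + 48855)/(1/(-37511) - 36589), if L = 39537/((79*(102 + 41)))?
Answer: -1725363683266/1292084942005 ≈ -1.3353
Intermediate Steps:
L = 39537/11297 (L = 39537/((79*143)) = 39537/11297 ≈ 3.4998)
(L + 48855)/(1/(-37511) - 36589) = (39537/11297 + 48855)/(1/(-37511) - 36589) = 551954472/(11297*(-1/37511 - 36589)) = 551954472/(11297*(-1372489980/37511)) = (551954472/11297)*(-37511/1372489980) = -1725363683266/1292084942005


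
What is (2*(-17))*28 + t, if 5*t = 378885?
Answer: 74825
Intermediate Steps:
t = 75777 (t = (1/5)*378885 = 75777)
(2*(-17))*28 + t = (2*(-17))*28 + 75777 = -34*28 + 75777 = -952 + 75777 = 74825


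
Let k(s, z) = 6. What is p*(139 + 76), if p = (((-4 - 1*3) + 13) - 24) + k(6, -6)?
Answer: -2580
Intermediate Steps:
p = -12 (p = (((-4 - 1*3) + 13) - 24) + 6 = (((-4 - 3) + 13) - 24) + 6 = ((-7 + 13) - 24) + 6 = (6 - 24) + 6 = -18 + 6 = -12)
p*(139 + 76) = -12*(139 + 76) = -12*215 = -2580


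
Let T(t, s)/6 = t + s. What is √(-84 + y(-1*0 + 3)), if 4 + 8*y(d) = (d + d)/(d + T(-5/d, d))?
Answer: I*√40865/22 ≈ 9.1887*I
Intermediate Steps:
T(t, s) = 6*s + 6*t (T(t, s) = 6*(t + s) = 6*(s + t) = 6*s + 6*t)
y(d) = -½ + d/(4*(-30/d + 7*d)) (y(d) = -½ + ((d + d)/(d + (6*d + 6*(-5/d))))/8 = -½ + ((2*d)/(d + (6*d - 30/d)))/8 = -½ + ((2*d)/(d + (-30/d + 6*d)))/8 = -½ + ((2*d)/(-30/d + 7*d))/8 = -½ + (2*d/(-30/d + 7*d))/8 = -½ + d/(4*(-30/d + 7*d)))
√(-84 + y(-1*0 + 3)) = √(-84 + (60 - 13*(-1*0 + 3)²)/(4*(-30 + 7*(-1*0 + 3)²))) = √(-84 + (60 - 13*(0 + 3)²)/(4*(-30 + 7*(0 + 3)²))) = √(-84 + (60 - 13*3²)/(4*(-30 + 7*3²))) = √(-84 + (60 - 13*9)/(4*(-30 + 7*9))) = √(-84 + (60 - 117)/(4*(-30 + 63))) = √(-84 + (¼)*(-57)/33) = √(-84 + (¼)*(1/33)*(-57)) = √(-84 - 19/44) = √(-3715/44) = I*√40865/22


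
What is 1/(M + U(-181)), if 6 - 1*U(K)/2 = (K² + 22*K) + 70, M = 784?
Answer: -1/56902 ≈ -1.7574e-5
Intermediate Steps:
U(K) = -128 - 44*K - 2*K² (U(K) = 12 - 2*((K² + 22*K) + 70) = 12 - 2*(70 + K² + 22*K) = 12 + (-140 - 44*K - 2*K²) = -128 - 44*K - 2*K²)
1/(M + U(-181)) = 1/(784 + (-128 - 44*(-181) - 2*(-181)²)) = 1/(784 + (-128 + 7964 - 2*32761)) = 1/(784 + (-128 + 7964 - 65522)) = 1/(784 - 57686) = 1/(-56902) = -1/56902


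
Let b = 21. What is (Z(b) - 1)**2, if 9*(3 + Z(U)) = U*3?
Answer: 9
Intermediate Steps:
Z(U) = -3 + U/3 (Z(U) = -3 + (U*3)/9 = -3 + (3*U)/9 = -3 + U/3)
(Z(b) - 1)**2 = ((-3 + (1/3)*21) - 1)**2 = ((-3 + 7) - 1)**2 = (4 - 1)**2 = 3**2 = 9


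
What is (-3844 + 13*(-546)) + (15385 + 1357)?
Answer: 5800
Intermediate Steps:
(-3844 + 13*(-546)) + (15385 + 1357) = (-3844 - 7098) + 16742 = -10942 + 16742 = 5800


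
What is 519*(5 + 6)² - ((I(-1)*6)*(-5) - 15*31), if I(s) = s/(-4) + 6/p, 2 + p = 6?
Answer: 126633/2 ≈ 63317.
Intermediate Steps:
p = 4 (p = -2 + 6 = 4)
I(s) = 3/2 - s/4 (I(s) = s/(-4) + 6/4 = s*(-¼) + 6*(¼) = -s/4 + 3/2 = 3/2 - s/4)
519*(5 + 6)² - ((I(-1)*6)*(-5) - 15*31) = 519*(5 + 6)² - (((3/2 - ¼*(-1))*6)*(-5) - 15*31) = 519*11² - (((3/2 + ¼)*6)*(-5) - 465) = 519*121 - (((7/4)*6)*(-5) - 465) = 62799 - ((21/2)*(-5) - 465) = 62799 - (-105/2 - 465) = 62799 - 1*(-1035/2) = 62799 + 1035/2 = 126633/2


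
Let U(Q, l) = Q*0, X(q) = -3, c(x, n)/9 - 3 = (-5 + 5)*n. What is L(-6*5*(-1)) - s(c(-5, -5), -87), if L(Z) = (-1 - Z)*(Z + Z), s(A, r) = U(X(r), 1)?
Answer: -1860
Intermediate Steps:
c(x, n) = 27 (c(x, n) = 27 + 9*((-5 + 5)*n) = 27 + 9*(0*n) = 27 + 9*0 = 27 + 0 = 27)
U(Q, l) = 0
s(A, r) = 0
L(Z) = 2*Z*(-1 - Z) (L(Z) = (-1 - Z)*(2*Z) = 2*Z*(-1 - Z))
L(-6*5*(-1)) - s(c(-5, -5), -87) = -2*-6*5*(-1)*(1 - 6*5*(-1)) - 1*0 = -2*(-30*(-1))*(1 - 30*(-1)) + 0 = -2*30*(1 + 30) + 0 = -2*30*31 + 0 = -1860 + 0 = -1860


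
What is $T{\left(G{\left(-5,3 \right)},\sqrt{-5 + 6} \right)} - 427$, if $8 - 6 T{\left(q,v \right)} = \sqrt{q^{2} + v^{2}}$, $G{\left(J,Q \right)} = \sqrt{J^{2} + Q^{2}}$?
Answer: $- \frac{1277}{3} - \frac{\sqrt{35}}{6} \approx -426.65$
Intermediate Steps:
$T{\left(q,v \right)} = \frac{4}{3} - \frac{\sqrt{q^{2} + v^{2}}}{6}$
$T{\left(G{\left(-5,3 \right)},\sqrt{-5 + 6} \right)} - 427 = \left(\frac{4}{3} - \frac{\sqrt{\left(\sqrt{\left(-5\right)^{2} + 3^{2}}\right)^{2} + \left(\sqrt{-5 + 6}\right)^{2}}}{6}\right) - 427 = \left(\frac{4}{3} - \frac{\sqrt{\left(\sqrt{25 + 9}\right)^{2} + \left(\sqrt{1}\right)^{2}}}{6}\right) - 427 = \left(\frac{4}{3} - \frac{\sqrt{\left(\sqrt{34}\right)^{2} + 1^{2}}}{6}\right) - 427 = \left(\frac{4}{3} - \frac{\sqrt{34 + 1}}{6}\right) - 427 = \left(\frac{4}{3} - \frac{\sqrt{35}}{6}\right) - 427 = - \frac{1277}{3} - \frac{\sqrt{35}}{6}$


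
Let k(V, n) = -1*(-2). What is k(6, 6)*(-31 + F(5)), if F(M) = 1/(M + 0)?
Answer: -308/5 ≈ -61.600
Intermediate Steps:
k(V, n) = 2
F(M) = 1/M
k(6, 6)*(-31 + F(5)) = 2*(-31 + 1/5) = 2*(-154/5) = -308/5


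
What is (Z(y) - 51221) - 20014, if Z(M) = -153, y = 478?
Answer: -71388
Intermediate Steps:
(Z(y) - 51221) - 20014 = (-153 - 51221) - 20014 = -51374 - 20014 = -71388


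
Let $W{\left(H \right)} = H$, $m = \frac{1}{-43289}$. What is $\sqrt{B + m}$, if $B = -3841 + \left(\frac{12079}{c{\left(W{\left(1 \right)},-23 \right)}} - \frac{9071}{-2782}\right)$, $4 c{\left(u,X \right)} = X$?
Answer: $\frac{i \sqrt{45561398135518393840374}}{2769889954} \approx 77.061 i$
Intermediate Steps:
$m = - \frac{1}{43289} \approx -2.3101 \cdot 10^{-5}$
$c{\left(u,X \right)} = \frac{X}{4}$
$B = - \frac{379976705}{63986}$ ($B = -3841 + \left(\frac{12079}{\frac{1}{4} \left(-23\right)} - \frac{9071}{-2782}\right) = -3841 + \left(\frac{12079}{- \frac{23}{4}} - - \frac{9071}{2782}\right) = -3841 + \left(12079 \left(- \frac{4}{23}\right) + \frac{9071}{2782}\right) = -3841 + \left(- \frac{48316}{23} + \frac{9071}{2782}\right) = -3841 - \frac{134206479}{63986} = - \frac{379976705}{63986} \approx -5938.4$)
$\sqrt{B + m} = \sqrt{- \frac{379976705}{63986} - \frac{1}{43289}} = \sqrt{- \frac{16448811646731}{2769889954}} = \frac{i \sqrt{45561398135518393840374}}{2769889954}$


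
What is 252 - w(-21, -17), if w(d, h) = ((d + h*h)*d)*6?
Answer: 34020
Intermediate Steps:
w(d, h) = 6*d*(d + h²) (w(d, h) = ((d + h²)*d)*6 = (d*(d + h²))*6 = 6*d*(d + h²))
252 - w(-21, -17) = 252 - 6*(-21)*(-21 + (-17)²) = 252 - 6*(-21)*(-21 + 289) = 252 - 6*(-21)*268 = 252 - 1*(-33768) = 252 + 33768 = 34020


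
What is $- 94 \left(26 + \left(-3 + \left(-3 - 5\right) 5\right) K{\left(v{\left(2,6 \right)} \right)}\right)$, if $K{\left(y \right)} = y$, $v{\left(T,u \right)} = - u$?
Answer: $-26696$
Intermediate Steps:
$- 94 \left(26 + \left(-3 + \left(-3 - 5\right) 5\right) K{\left(v{\left(2,6 \right)} \right)}\right) = - 94 \left(26 + \left(-3 + \left(-3 - 5\right) 5\right) \left(\left(-1\right) 6\right)\right) = - 94 \left(26 + \left(-3 - 40\right) \left(-6\right)\right) = - 94 \left(26 - -258\right) = - 94 \left(26 + 258\right) = \left(-94\right) 284 = -26696$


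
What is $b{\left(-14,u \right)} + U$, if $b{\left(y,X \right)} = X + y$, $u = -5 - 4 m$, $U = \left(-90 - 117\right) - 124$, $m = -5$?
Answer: $-330$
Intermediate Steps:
$U = -331$ ($U = -207 - 124 = -331$)
$u = 15$ ($u = -5 - -20 = -5 + 20 = 15$)
$b{\left(-14,u \right)} + U = \left(15 - 14\right) - 331 = 1 - 331 = -330$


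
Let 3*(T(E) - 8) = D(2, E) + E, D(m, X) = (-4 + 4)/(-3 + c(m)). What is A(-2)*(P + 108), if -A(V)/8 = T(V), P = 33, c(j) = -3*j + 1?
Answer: -8272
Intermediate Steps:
c(j) = 1 - 3*j
D(m, X) = 0 (D(m, X) = (-4 + 4)/(-3 + (1 - 3*m)) = 0/(-2 - 3*m) = 0)
T(E) = 8 + E/3 (T(E) = 8 + (0 + E)/3 = 8 + E/3)
A(V) = -64 - 8*V/3 (A(V) = -8*(8 + V/3) = -64 - 8*V/3)
A(-2)*(P + 108) = (-64 - 8/3*(-2))*(33 + 108) = (-64 + 16/3)*141 = -176/3*141 = -8272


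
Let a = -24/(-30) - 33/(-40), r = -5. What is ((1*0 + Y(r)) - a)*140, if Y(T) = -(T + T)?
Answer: 2345/2 ≈ 1172.5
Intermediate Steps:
Y(T) = -2*T
a = 13/8 (a = -24*(-1/30) - 33*(-1/40) = 4/5 + 33/40 = 13/8 ≈ 1.6250)
((1*0 + Y(r)) - a)*140 = ((1*0 - 2*(-5)) - 1*13/8)*140 = ((0 + 10) - 13/8)*140 = (10 - 13/8)*140 = (67/8)*140 = 2345/2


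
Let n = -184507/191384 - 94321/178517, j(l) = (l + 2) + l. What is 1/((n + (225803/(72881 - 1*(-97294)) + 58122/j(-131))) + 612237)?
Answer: 75583033588756200/46257820926913288855727 ≈ 1.6340e-6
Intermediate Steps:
j(l) = 2 + 2*l (j(l) = (2 + l) + l = 2 + 2*l)
n = -50989166383/34165297528 (n = -184507*1/191384 - 94321*1/178517 = -184507/191384 - 94321/178517 = -50989166383/34165297528 ≈ -1.4924)
1/((n + (225803/(72881 - 1*(-97294)) + 58122/j(-131))) + 612237) = 1/((-50989166383/34165297528 + (225803/(72881 - 1*(-97294)) + 58122/(2 + 2*(-131)))) + 612237) = 1/((-50989166383/34165297528 + (225803/(72881 + 97294) + 58122/(2 - 262))) + 612237) = 1/((-50989166383/34165297528 + (225803/170175 + 58122/(-260))) + 612237) = 1/((-50989166383/34165297528 + (225803*(1/170175) + 58122*(-1/260))) + 612237) = 1/((-50989166383/34165297528 + (225803/170175 - 29061/130)) + 612237) = 1/((-50989166383/34165297528 - 983220257/4424550) + 612237) = 1/(-16908808366040763673/75583033588756200 + 612237) = 1/(46257820926913288855727/75583033588756200) = 75583033588756200/46257820926913288855727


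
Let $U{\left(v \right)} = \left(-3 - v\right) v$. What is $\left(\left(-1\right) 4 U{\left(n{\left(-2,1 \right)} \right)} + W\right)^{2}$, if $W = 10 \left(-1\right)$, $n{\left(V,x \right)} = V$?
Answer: $324$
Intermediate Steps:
$W = -10$
$U{\left(v \right)} = v \left(-3 - v\right)$
$\left(\left(-1\right) 4 U{\left(n{\left(-2,1 \right)} \right)} + W\right)^{2} = \left(\left(-1\right) 4 \left(\left(-1\right) \left(-2\right) \left(3 - 2\right)\right) - 10\right)^{2} = \left(- 4 \left(\left(-1\right) \left(-2\right) 1\right) - 10\right)^{2} = \left(\left(-4\right) 2 - 10\right)^{2} = \left(-8 - 10\right)^{2} = \left(-18\right)^{2} = 324$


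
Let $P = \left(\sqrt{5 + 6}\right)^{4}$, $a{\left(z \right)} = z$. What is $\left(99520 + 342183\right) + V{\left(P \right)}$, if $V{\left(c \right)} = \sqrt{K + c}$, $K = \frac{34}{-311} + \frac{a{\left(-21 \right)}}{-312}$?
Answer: $441703 + \frac{\sqrt{31634574790}}{16172} \approx 4.4171 \cdot 10^{5}$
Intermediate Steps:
$K = - \frac{1359}{32344}$ ($K = \frac{34}{-311} - \frac{21}{-312} = 34 \left(- \frac{1}{311}\right) - - \frac{7}{104} = - \frac{34}{311} + \frac{7}{104} = - \frac{1359}{32344} \approx -0.042017$)
$P = 121$ ($P = \left(\sqrt{11}\right)^{4} = 121$)
$V{\left(c \right)} = \sqrt{- \frac{1359}{32344} + c}$
$\left(99520 + 342183\right) + V{\left(P \right)} = \left(99520 + 342183\right) + \frac{\sqrt{-10988874 + 261533584 \cdot 121}}{16172} = 441703 + \frac{\sqrt{-10988874 + 31645563664}}{16172} = 441703 + \frac{\sqrt{31634574790}}{16172}$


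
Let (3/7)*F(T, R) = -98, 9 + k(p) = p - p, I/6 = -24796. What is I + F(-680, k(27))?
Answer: -447014/3 ≈ -1.4900e+5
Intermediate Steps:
I = -148776 (I = 6*(-24796) = -148776)
k(p) = -9 (k(p) = -9 + (p - p) = -9 + 0 = -9)
F(T, R) = -686/3 (F(T, R) = (7/3)*(-98) = -686/3)
I + F(-680, k(27)) = -148776 - 686/3 = -447014/3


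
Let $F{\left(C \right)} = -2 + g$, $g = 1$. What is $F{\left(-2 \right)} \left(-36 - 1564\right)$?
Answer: $1600$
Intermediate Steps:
$F{\left(C \right)} = -1$ ($F{\left(C \right)} = -2 + 1 = -1$)
$F{\left(-2 \right)} \left(-36 - 1564\right) = - (-36 - 1564) = \left(-1\right) \left(-1600\right) = 1600$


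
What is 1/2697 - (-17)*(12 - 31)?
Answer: -871130/2697 ≈ -323.00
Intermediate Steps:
1/2697 - (-17)*(12 - 31) = 1/2697 - (-17)*(-19) = 1/2697 - 1*323 = 1/2697 - 323 = -871130/2697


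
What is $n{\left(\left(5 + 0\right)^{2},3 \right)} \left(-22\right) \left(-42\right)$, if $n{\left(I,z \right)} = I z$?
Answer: $69300$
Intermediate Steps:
$n{\left(\left(5 + 0\right)^{2},3 \right)} \left(-22\right) \left(-42\right) = \left(5 + 0\right)^{2} \cdot 3 \left(-22\right) \left(-42\right) = 5^{2} \cdot 3 \left(-22\right) \left(-42\right) = 25 \cdot 3 \left(-22\right) \left(-42\right) = 75 \left(-22\right) \left(-42\right) = \left(-1650\right) \left(-42\right) = 69300$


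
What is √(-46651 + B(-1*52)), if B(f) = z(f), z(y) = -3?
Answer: I*√46654 ≈ 216.0*I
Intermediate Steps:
B(f) = -3
√(-46651 + B(-1*52)) = √(-46651 - 3) = √(-46654) = I*√46654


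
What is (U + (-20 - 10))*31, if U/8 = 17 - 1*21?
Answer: -1922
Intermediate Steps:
U = -32 (U = 8*(17 - 1*21) = 8*(17 - 21) = 8*(-4) = -32)
(U + (-20 - 10))*31 = (-32 + (-20 - 10))*31 = (-32 - 30)*31 = -62*31 = -1922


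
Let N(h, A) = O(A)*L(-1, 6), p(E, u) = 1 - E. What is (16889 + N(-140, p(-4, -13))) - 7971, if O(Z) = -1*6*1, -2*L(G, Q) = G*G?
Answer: 8921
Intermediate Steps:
L(G, Q) = -G**2/2 (L(G, Q) = -G*G/2 = -G**2/2)
O(Z) = -6 (O(Z) = -6*1 = -6)
N(h, A) = 3 (N(h, A) = -(-3)*(-1)**2 = -(-3) = -6*(-1/2) = 3)
(16889 + N(-140, p(-4, -13))) - 7971 = (16889 + 3) - 7971 = 16892 - 7971 = 8921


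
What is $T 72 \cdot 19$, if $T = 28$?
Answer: $38304$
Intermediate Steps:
$T 72 \cdot 19 = 28 \cdot 72 \cdot 19 = 28 \cdot 1368 = 38304$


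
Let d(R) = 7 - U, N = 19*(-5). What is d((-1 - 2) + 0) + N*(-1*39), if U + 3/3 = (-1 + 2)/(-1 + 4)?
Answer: 11138/3 ≈ 3712.7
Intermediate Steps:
N = -95
U = -2/3 (U = -1 + (-1 + 2)/(-1 + 4) = -1 + 1/3 = -2/3 ≈ -0.66667)
d(R) = 23/3 (d(R) = 7 - 1*(-2/3) = 7 + 2/3 = 23/3)
d((-1 - 2) + 0) + N*(-1*39) = 23/3 - (-95)*39 = 23/3 - 95*(-39) = 23/3 + 3705 = 11138/3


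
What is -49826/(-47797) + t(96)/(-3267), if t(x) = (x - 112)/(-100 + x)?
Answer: 162590354/156152799 ≈ 1.0412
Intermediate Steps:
t(x) = (-112 + x)/(-100 + x)
-49826/(-47797) + t(96)/(-3267) = -49826/(-47797) + ((-112 + 96)/(-100 + 96))/(-3267) = -49826*(-1/47797) + (-16/(-4))*(-1/3267) = 49826/47797 - ¼*(-16)*(-1/3267) = 49826/47797 + 4*(-1/3267) = 49826/47797 - 4/3267 = 162590354/156152799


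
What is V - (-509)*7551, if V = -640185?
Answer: 3203274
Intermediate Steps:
V - (-509)*7551 = -640185 - (-509)*7551 = -640185 - 1*(-3843459) = -640185 + 3843459 = 3203274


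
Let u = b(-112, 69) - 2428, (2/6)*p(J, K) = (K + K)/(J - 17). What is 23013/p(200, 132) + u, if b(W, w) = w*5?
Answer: 284627/88 ≈ 3234.4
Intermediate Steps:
b(W, w) = 5*w
p(J, K) = 6*K/(-17 + J) (p(J, K) = 3*((K + K)/(J - 17)) = 3*((2*K)/(-17 + J)) = 3*(2*K/(-17 + J)) = 6*K/(-17 + J))
u = -2083 (u = 5*69 - 2428 = 345 - 2428 = -2083)
23013/p(200, 132) + u = 23013/((6*132/(-17 + 200))) - 2083 = 23013/((6*132/183)) - 2083 = 23013/((6*132*(1/183))) - 2083 = 23013/(264/61) - 2083 = 23013*(61/264) - 2083 = 467931/88 - 2083 = 284627/88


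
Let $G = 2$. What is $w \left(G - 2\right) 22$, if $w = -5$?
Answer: $0$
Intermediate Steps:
$w \left(G - 2\right) 22 = - 5 \left(2 - 2\right) 22 = \left(-5\right) 0 \cdot 22 = 0 \cdot 22 = 0$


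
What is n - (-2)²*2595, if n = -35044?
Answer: -45424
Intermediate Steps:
n - (-2)²*2595 = -35044 - (-2)²*2595 = -35044 - 4*2595 = -35044 - 1*10380 = -35044 - 10380 = -45424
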